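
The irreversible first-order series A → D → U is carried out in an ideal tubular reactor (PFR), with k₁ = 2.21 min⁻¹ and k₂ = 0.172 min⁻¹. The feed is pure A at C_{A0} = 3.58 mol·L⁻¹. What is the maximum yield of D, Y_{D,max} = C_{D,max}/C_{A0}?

0.806

Evaluating C_D at τ_opt = ln(k₂/k₁)/(k₂−k₁) gives C_{D,max}/C_{A0} = (k₁/k₂)^[k₂/(k₂−k₁)].
= (2.21/0.172)^(0.172/(0.172−2.21)) = (12.85)^(-0.08440) = 0.8061.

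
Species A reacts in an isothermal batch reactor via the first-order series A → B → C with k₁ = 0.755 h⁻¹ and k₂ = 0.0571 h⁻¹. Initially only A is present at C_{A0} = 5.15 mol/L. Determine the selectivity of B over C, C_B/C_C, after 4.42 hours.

The intermediate concentration in a first-order A→B→C sequence is C_B = k₁C_{A0}(e^(−k₁t) − e^(−k₂t))/(k₂−k₁).
e^(−k₁t) = e^(−0.755×4.42) = e^(−3.337) = 0.03554; e^(−k₂t) = e^(−0.2524) = 0.7769.
C_B = 0.755×5.15/(0.0571−0.755) × (0.03554−0.7769) = (-5.571)×(-0.7414) = 4.131 mol/L.
C_A = C_{A0}e^(−k₁t) = 0.1830 mol/L, so C_C = C_{A0}−C_A−C_B = 0.8363 mol/L; C_B/C_C = 4.94.

4.94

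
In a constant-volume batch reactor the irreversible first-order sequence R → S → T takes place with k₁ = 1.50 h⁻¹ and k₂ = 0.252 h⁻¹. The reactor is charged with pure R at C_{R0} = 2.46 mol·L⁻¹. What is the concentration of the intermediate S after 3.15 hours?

For first-order series with pure R initially, C_S(t) = k₁C_{R0}/(k₂−k₁)·(e^(−k₁t) − e^(−k₂t)).
e^(−k₁t) = e^(−1.50×3.15) = e^(−4.725) = 0.008871; e^(−k₂t) = e^(−0.7938) = 0.4521.
C_S = 1.50×2.46/(0.252−1.50) × (0.008871−0.4521) = (-2.957)×(-0.4433) = 1.311 mol·L⁻¹.

1.31 mol·L⁻¹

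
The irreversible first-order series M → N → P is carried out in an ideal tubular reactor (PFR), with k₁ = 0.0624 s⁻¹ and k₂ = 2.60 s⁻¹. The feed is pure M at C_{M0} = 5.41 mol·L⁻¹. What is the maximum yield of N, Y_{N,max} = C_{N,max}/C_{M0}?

0.0219

For a first-order series the maximum intermediate yield is C_{N,max}/C_{M0} = (k₁/k₂)^[k₂/(k₂−k₁)].
= (0.0624/2.60)^(2.60/(2.60−0.0624)) = (0.02400)^(1.025) = 0.02190.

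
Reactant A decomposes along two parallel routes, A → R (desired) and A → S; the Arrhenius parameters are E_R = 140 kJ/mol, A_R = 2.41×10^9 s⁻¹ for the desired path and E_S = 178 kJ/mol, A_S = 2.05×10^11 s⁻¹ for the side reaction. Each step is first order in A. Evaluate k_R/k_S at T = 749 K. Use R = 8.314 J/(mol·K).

5.25

With equal orders, S_{R/S} = k_R/k_S = (A_R/A_S)·exp[(E_S−E_R)/(RT)].
(E_S−E_R)/(RT) = (178−140)×10³/(8.314×749) = 38000/6227 = 6.102.
k_R/k_S = (2.41×10^9/2.05×10^11)·exp(6.102) = 0.01176 × 446.9 = 5.25.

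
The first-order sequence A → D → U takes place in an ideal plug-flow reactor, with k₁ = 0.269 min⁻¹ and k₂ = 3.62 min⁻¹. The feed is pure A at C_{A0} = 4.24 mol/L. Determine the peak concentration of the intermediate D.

Evaluating C_D at τ_opt = ln(k₂/k₁)/(k₂−k₁) gives C_{D,max}/C_{A0} = (k₁/k₂)^[k₂/(k₂−k₁)].
= (0.269/3.62)^(3.62/(3.62−0.269)) = (0.07431)^(1.080) = 0.06031.
C_{D,max} = 0.06031×4.24 = 0.256 mol/L.

0.256 mol/L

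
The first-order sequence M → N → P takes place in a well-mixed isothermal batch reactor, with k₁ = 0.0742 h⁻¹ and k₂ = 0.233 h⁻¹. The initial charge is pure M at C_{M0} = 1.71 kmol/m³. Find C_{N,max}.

0.319 kmol/m³

At the optimum, C_{N,max}/C_{M0} = (k₁/k₂)^[k₂/(k₂−k₁)].
= (0.0742/0.233)^(0.233/(0.233−0.0742)) = (0.3185)^(1.467) = 0.1866.
C_{N,max} = 0.1866×1.71 = 0.319 kmol/m³.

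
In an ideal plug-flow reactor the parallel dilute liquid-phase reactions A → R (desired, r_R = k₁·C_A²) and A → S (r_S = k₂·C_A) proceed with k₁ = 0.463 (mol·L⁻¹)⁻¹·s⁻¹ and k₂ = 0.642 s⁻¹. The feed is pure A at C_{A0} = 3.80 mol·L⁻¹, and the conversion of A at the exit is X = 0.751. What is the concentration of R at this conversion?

1.75 mol·L⁻¹

C_A = C_{A0}(1−X) = 0.9462 mol·L⁻¹.
Along a PFR/batch, dC_S/dC_A = −r_S/(r_R+r_S) = −k₂/(k₂+k₁·C_A).
Integrating from C_{A0} to C_A: C_S = (0.642/0.463)·ln[(0.642+0.463·3.80)/(0.642+0.463·0.946)] = 1.387·ln(2.401/1.080) = 1.108 mol·L⁻¹.
Then C_R = (C_{A0}−C_A) − C_S = 2.854 − 1.108 = 1.746 mol·L⁻¹.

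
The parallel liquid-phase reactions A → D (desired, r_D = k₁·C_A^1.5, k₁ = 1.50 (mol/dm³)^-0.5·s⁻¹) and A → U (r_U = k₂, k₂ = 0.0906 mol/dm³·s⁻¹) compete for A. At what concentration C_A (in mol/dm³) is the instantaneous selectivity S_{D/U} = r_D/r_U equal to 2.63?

S_{D/U} = (k₁/k₂)·C_A^1.5 ⇒ C_A = (S·k₂/k₁)^(1/1.5).
= (2.63×0.0906/1.50)^(0.6667) = (0.1589)^(0.6667) = 0.293 mol/dm³.

0.293 mol/dm³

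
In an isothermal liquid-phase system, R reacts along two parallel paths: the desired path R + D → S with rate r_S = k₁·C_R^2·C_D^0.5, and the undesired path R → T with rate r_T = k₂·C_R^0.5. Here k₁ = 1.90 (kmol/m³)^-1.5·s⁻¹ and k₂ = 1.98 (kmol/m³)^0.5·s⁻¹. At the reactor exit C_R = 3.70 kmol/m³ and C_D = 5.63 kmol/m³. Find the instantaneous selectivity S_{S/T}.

16.2

S_{S/T} = r_S/r_T = (k₁·C_R^2·C_D^0.5)/(k₂·C_R^0.5) = (k₁/k₂)·C_R^1.5·C_D^0.5.
= (1.90×3.700^2×5.630^0.5) / (1.98×3.700^0.5) = 61.72/3.809 = 16.2.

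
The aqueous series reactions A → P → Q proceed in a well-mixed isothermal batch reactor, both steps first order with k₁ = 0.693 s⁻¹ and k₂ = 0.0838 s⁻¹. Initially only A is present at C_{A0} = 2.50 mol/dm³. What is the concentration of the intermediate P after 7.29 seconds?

Solving the coupled first-order balances gives C_P(t) = [k₁/(k₂−k₁)]·C_{A0}·(e^(−k₁t) − e^(−k₂t)).
e^(−k₁t) = e^(−0.693×7.29) = e^(−5.052) = 0.006397; e^(−k₂t) = e^(−0.6109) = 0.5429.
C_P = 0.693×2.50/(0.0838−0.693) × (0.006397−0.5429) = (-2.844)×(-0.5365) = 1.526 mol/dm³.

1.53 mol/dm³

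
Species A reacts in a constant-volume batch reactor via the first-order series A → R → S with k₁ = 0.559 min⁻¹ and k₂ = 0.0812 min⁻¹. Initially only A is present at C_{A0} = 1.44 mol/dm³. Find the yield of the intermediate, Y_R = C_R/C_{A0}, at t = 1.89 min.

0.597

Solving the coupled first-order balances gives C_R(t) = [k₁/(k₂−k₁)]·C_{A0}·(e^(−k₁t) − e^(−k₂t)).
e^(−k₁t) = e^(−0.559×1.89) = e^(−1.057) = 0.3477; e^(−k₂t) = e^(−0.1535) = 0.8577.
C_R = 0.559×1.44/(0.0812−0.559) × (0.3477−0.8577) = (-1.685)×(-0.5101) = 0.8593 mol/dm³.
Y_R = C_R/C_{A0} = 0.8593/1.44 = 0.597.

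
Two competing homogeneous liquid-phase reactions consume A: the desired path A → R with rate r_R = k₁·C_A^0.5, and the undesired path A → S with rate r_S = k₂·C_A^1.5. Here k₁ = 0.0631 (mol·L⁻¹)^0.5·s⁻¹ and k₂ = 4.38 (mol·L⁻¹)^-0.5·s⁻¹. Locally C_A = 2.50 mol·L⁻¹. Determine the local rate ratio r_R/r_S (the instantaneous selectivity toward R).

S_{R/S} = r_R/r_S = (k₁·C_A^0.5)/(k₂·C_A^1.5) = (k₁/k₂)·C_A⁻¹.
= (0.0631×2.500^0.5) / (4.38×2.500^1.5) = 0.09977/17.31 = 0.00576.
The undesired path is higher order in A, so low C_A (CSTR or dilute feed) favours R.

0.00576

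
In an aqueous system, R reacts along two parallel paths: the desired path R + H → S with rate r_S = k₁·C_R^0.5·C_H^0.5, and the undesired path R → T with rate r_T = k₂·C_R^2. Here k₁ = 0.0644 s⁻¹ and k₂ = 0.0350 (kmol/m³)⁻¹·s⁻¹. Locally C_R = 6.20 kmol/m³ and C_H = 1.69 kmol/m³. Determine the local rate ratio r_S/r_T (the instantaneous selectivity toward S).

S_{S/T} = r_S/r_T = (k₁·C_R^0.5·C_H^0.5)/(k₂·C_R^2) = (k₁/k₂)·C_R^-1.5·C_H^0.5.
= (0.0644×6.200^0.5×1.690^0.5) / (0.0350×6.200^2) = 0.2085/1.345 = 0.155.
The undesired path is higher order in R, so low C_R (CSTR or dilute feed) favours S.

0.155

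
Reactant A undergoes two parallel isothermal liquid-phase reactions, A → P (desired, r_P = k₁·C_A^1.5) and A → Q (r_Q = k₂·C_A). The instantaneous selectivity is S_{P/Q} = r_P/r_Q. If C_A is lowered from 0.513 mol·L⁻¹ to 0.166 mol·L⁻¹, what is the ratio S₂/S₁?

0.569

S_{P/Q} = (k₁/k₂)·C_A^0.5, so S₂/S₁ = (C_{A,2}/C_{A,1})^0.5.
= (0.166/0.513)^0.5 = (0.3236)^0.5 = 0.569.
Selectivity toward P falls as C_A falls — high-concentration operation is favoured.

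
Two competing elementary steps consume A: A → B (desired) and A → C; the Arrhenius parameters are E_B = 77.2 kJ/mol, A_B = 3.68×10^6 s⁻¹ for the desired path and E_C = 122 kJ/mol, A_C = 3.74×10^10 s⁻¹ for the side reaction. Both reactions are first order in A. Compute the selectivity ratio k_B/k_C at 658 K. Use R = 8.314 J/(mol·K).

k_B/k_C = (A_B/A_C)·exp[−(E_B−E_C)/(RT)] = (A_B/A_C)·exp[(E_C−E_B)/(RT)].
(E_C−E_B)/(RT) = (122−77.2)×10³/(8.314×658) = 44800/5471 = 8.189.
k_B/k_C = (3.68×10^6/3.74×10^10)·exp(8.189) = 9.840×10^-5 × 3602 = 0.354.
Since E_B < E_C, lowering the temperature improves selectivity toward B.

0.354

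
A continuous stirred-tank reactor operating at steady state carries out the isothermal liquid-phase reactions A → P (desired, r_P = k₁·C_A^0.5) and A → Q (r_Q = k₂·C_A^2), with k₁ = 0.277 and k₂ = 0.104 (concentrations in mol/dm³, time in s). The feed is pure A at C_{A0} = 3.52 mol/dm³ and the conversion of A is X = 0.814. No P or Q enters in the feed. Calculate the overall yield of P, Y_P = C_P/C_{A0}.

Exit C_A = C_{A0}(1−X) = 3.52×0.186 = 0.6547 mol/dm³.
A CSTR operates uniformly at the exit composition, giving r_P = 0.2241 and r_Q = 0.04458 (each k·C_A^n at C_A = 0.6547).
Fraction of consumed A going to P: r_P/(r_P+r_Q) = 0.8341.
C_P = 0.8341·C_{A0}·X = 0.8341×3.52×0.814 = 2.39 mol/dm³; Y_P = C_P/C_{A0} = 0.679.

0.679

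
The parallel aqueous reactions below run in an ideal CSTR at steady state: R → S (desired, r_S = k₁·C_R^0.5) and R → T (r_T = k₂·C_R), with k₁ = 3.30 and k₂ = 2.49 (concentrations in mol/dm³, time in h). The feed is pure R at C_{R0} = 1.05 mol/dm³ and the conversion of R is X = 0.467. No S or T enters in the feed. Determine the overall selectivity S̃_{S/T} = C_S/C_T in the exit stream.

Exit C_R = C_{R0}(1−X) = 1.05×0.533 = 0.5596 mol/dm³.
In a CSTR the entire volume is at exit conditions, so r_S = 3.30×0.5596^0.5 = 2.469 and r_T = 2.49×0.5596 = 1.394.
Overall selectivity = C_S/C_T = r_Sτ/(r_Tτ) = r_S/r_T = 1.77.

1.77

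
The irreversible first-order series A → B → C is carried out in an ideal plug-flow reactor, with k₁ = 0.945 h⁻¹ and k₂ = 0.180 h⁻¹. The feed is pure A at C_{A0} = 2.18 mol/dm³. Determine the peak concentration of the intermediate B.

1.48 mol/dm³

For a first-order series the maximum intermediate yield is C_{B,max}/C_{A0} = (k₁/k₂)^[k₂/(k₂−k₁)].
= (0.945/0.180)^(0.180/(0.180−0.945)) = (5.250)^(-0.2353) = 0.6769.
C_{B,max} = 0.6769×2.18 = 1.48 mol/dm³.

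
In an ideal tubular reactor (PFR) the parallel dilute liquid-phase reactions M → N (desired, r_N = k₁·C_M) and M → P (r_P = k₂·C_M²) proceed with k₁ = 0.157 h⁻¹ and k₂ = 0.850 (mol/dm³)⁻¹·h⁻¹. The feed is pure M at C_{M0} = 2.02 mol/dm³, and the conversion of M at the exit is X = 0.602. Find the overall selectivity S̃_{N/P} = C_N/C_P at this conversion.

0.139

C_M = C_{M0}(1−X) = 0.8040 mol/dm³.
Along a PFR/batch, dC_N/dC_M = −r_N/(r_N+r_P) = −k₁/(k₁+k₂·C_M).
Integrating from C_{M0} to C_M: C_N = (0.157/0.850)·ln[(0.157+0.850·2.02)/(0.157+0.850·0.804)] = 0.1847·ln(1.874/0.8404) = 0.1481 mol/dm³.
C_P = (C_{M0}−C_M)−C_N = 1.068 mol/dm³; S̃_{N/P} = 0.1481/1.068 = 0.139.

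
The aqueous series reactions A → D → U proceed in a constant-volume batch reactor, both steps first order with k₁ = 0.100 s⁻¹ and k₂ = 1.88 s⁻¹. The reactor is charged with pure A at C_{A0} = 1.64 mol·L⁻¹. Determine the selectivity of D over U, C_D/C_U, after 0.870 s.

0.948

For first-order series with pure A initially, C_D(t) = k₁C_{A0}/(k₂−k₁)·(e^(−k₁t) − e^(−k₂t)).
e^(−k₁t) = e^(−0.100×0.870) = e^(−0.08700) = 0.9167; e^(−k₂t) = e^(−1.636) = 0.1948.
C_D = 0.100×1.64/(1.88−0.100) × (0.9167−0.1948) = 0.09213×0.7218 = 0.06651 mol·L⁻¹.
C_A = C_{A0}e^(−k₁t) = 1.503 mol·L⁻¹, so C_U = C_{A0}−C_A−C_D = 0.07014 mol·L⁻¹; C_D/C_U = 0.948.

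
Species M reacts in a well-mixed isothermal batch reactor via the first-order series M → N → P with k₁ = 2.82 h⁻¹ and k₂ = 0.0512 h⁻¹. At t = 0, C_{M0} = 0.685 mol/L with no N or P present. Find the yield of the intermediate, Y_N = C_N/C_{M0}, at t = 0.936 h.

For first-order series with pure M initially, C_N(t) = k₁C_{M0}/(k₂−k₁)·(e^(−k₁t) − e^(−k₂t)).
e^(−k₁t) = e^(−2.82×0.936) = e^(−2.640) = 0.07140; e^(−k₂t) = e^(−0.04792) = 0.9532.
C_N = 2.82×0.685/(0.0512−2.82) × (0.07140−0.9532) = (-0.6977)×(-0.8818) = 0.6152 mol/L.
Y_N = C_N/C_{M0} = 0.6152/0.685 = 0.898.

0.898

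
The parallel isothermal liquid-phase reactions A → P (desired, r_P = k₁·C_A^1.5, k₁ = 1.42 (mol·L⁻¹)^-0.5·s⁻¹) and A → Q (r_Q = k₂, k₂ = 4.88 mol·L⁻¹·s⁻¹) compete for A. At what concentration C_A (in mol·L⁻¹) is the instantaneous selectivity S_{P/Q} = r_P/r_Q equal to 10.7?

S_{P/Q} = (k₁/k₂)·C_A^1.5 ⇒ C_A = (S·k₂/k₁)^(1/1.5).
= (10.7×4.88/1.42)^(0.6667) = (36.77)^(0.6667) = 11.1 mol·L⁻¹.

11.1 mol·L⁻¹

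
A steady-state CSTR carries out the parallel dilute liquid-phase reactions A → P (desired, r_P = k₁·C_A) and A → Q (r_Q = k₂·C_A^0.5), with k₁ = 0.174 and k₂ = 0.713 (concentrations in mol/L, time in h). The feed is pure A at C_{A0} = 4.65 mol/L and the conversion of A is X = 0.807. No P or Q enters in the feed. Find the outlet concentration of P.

0.705 mol/L

Exit C_A = C_{A0}(1−X) = 4.65×0.193 = 0.8974 mol/L.
In a CSTR the entire volume is at exit conditions, so r_P = 0.174×0.8974 = 0.1562 and r_Q = 0.713×0.8974^0.5 = 0.6755.
Fraction of consumed A going to P: r_P/(r_P+r_Q) = 0.1878.
C_P = 0.1878·C_{A0}·X = 0.1878×4.65×0.807 = 0.705 mol/L.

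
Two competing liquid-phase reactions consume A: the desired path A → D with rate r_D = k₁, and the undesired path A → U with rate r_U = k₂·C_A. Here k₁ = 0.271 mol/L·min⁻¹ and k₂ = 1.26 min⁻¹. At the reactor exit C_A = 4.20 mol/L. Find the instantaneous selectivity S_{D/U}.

S_{D/U} = r_D/r_U = (k₁)/(k₂·C_A) = (k₁/k₂)·C_A⁻¹.
= (0.271) / (1.26×4.200) = 0.2710/5.292 = 0.0512.

0.0512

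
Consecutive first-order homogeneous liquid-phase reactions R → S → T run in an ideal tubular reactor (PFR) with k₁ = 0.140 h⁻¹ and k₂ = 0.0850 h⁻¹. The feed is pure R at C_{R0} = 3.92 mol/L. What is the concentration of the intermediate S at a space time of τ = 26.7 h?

For first-order series with pure R initially, C_S(τ) = k₁C_{R0}/(k₂−k₁)·(e^(−k₁τ) − e^(−k₂τ)).
e^(−k₁τ) = e^(−0.140×26.7) = e^(−3.738) = 0.02380; e^(−k₂τ) = e^(−2.270) = 0.1034.
C_S = 0.140×3.92/(0.0850−0.140) × (0.02380−0.1034) = (-9.978)×(-0.07956) = 0.7939 mol/L.

0.794 mol/L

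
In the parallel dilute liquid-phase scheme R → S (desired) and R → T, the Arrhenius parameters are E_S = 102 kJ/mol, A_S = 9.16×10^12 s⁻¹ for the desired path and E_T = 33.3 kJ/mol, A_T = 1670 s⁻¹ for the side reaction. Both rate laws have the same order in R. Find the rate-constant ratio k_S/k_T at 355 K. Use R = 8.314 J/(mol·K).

k_S/k_T = (A_S/A_T)·exp[−(E_S−E_T)/(RT)] = (A_S/A_T)·exp[(E_T−E_S)/(RT)].
(E_T−E_S)/(RT) = (33.3−102)×10³/(8.314×355) = -68700/2951 = -23.28.
k_S/k_T = (9.16×10^12/1670)·exp(-23.28) = 5.485×10^9 × 7.783×10^-11 = 0.427.
Since E_S > E_T, raising the temperature improves selectivity toward S.

0.427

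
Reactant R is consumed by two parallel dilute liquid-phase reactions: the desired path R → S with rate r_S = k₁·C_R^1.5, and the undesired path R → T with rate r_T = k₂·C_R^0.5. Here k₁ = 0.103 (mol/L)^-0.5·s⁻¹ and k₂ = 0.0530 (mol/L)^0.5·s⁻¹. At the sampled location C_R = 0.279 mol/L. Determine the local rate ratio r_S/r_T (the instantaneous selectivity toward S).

0.542

S_{S/T} = r_S/r_T = (k₁·C_R^1.5)/(k₂·C_R^0.5) = (k₁/k₂)·C_R.
= (0.103×0.2790^1.5) / (0.0530×0.2790^0.5) = 0.01518/0.02799 = 0.542.
Since the desired path is higher order in R, keeping C_R high (PFR or concentrated feed) favours S.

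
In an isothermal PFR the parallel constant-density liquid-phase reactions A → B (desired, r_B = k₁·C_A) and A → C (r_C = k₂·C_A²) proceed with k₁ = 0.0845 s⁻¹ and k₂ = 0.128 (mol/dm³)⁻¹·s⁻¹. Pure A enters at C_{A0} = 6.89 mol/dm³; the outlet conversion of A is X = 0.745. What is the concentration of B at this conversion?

C_A = C_{A0}(1−X) = 1.757 mol/dm³.
Along a PFR/batch, dC_B/dC_A = −r_B/(r_B+r_C) = −k₁/(k₁+k₂·C_A).
Integrating from C_{A0} to C_A: C_B = (0.0845/0.128)·ln[(0.0845+0.128·6.89)/(0.0845+0.128·1.76)] = 0.6602·ln(0.9664/0.3094) = 0.7519 mol/dm³.

0.752 mol/dm³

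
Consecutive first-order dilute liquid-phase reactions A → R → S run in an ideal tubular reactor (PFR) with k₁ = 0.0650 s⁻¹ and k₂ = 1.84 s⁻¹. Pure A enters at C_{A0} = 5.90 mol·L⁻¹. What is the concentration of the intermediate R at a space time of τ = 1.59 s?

Solving the coupled first-order balances gives C_R(τ) = [k₁/(k₂−k₁)]·C_{A0}·(e^(−k₁τ) − e^(−k₂τ)).
e^(−k₁τ) = e^(−0.0650×1.59) = e^(−0.1034) = 0.9018; e^(−k₂τ) = e^(−2.926) = 0.05363.
C_R = 0.0650×5.90/(1.84−0.0650) × (0.9018−0.05363) = 0.2161×0.8482 = 0.1833 mol·L⁻¹.

0.183 mol·L⁻¹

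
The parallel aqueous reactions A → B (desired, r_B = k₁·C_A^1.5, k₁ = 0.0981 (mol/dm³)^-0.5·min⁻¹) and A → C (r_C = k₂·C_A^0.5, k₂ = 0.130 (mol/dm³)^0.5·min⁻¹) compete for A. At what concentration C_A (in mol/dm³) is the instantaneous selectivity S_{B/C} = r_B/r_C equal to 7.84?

S_{B/C} = (k₁/k₂)·C_A ⇒ C_A = S·k₂/k₁.
= 7.84×0.130/0.0981 = 10.4 mol/dm³.

10.4 mol/dm³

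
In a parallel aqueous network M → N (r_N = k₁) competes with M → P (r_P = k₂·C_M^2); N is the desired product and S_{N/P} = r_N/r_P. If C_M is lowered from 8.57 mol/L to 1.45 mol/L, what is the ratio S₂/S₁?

S_{N/P} = (k₁/k₂)·C_M^-2, so S₂/S₁ = (C_{M,2}/C_{M,1})^-2.
= (1.45/8.57)^(-2) = (0.1692)^(-2) = 34.9.
Selectivity toward N rises as C_M falls — low-concentration operation is favoured.

34.9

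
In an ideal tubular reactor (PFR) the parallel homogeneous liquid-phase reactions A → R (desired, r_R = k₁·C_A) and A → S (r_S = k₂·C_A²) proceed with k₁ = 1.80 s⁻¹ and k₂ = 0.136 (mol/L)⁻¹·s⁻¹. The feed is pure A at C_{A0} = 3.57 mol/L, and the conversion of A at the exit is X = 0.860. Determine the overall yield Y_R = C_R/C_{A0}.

0.748

C_A = C_{A0}(1−X) = 0.4998 mol/L.
Along a PFR/batch, dC_R/dC_A = −r_R/(r_R+r_S) = −k₁/(k₁+k₂·C_A).
Integrating from C_{A0} to C_A: C_R = (1.80/0.136)·ln[(1.80+0.136·3.57)/(1.80+0.136·0.500)] = 13.24·ln(2.286/1.868) = 2.670 mol/L.
Y_R = C_R/C_{A0} = 2.670/3.57 = 0.748.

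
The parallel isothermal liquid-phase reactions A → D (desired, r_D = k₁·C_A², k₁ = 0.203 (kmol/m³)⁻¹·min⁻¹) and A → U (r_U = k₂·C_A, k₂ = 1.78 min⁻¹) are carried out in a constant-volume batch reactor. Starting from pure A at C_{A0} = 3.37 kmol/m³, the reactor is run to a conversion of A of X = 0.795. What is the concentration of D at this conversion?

0.492 kmol/m³

C_A = C_{A0}(1−X) = 0.6908 kmol/m³.
Along a PFR/batch, dC_U/dC_A = −r_U/(r_D+r_U) = −k₂/(k₂+k₁·C_A).
Integrating from C_{A0} to C_A: C_U = (1.78/0.203)·ln[(1.78+0.203·3.37)/(1.78+0.203·0.691)] = 8.768·ln(2.464/1.920) = 2.187 kmol/m³.
Then C_D = (C_{A0}−C_A) − C_U = 2.679 − 2.187 = 0.4925 kmol/m³.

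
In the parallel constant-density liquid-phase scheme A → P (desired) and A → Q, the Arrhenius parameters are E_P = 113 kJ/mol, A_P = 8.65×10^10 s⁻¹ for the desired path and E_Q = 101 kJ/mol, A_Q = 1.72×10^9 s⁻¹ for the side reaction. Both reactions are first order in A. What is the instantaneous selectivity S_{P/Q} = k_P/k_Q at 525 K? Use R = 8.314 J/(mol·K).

3.22

With equal orders, S_{P/Q} = k_P/k_Q = (A_P/A_Q)·exp[(E_Q−E_P)/(RT)].
(E_Q−E_P)/(RT) = (101−113)×10³/(8.314×525) = -12000/4365 = -2.749.
k_P/k_Q = (8.65×10^10/1.72×10^9)·exp(-2.749) = 50.29 × 0.06398 = 3.22.
Since E_P > E_Q, raising the temperature improves selectivity toward P.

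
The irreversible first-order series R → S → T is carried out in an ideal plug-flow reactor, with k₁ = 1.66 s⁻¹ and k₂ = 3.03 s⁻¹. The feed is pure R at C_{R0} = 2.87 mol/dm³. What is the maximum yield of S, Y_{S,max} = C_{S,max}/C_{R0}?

0.264

Evaluating C_S at τ_opt = ln(k₂/k₁)/(k₂−k₁) gives C_{S,max}/C_{R0} = (k₁/k₂)^[k₂/(k₂−k₁)].
= (1.66/3.03)^(3.03/(3.03−1.66)) = (0.5479)^(2.212) = 0.2642.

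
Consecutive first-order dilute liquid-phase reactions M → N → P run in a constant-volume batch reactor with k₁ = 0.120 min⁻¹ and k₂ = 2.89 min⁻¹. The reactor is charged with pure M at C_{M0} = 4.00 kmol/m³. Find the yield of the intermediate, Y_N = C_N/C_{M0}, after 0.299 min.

The intermediate concentration in a first-order A→B→C sequence is C_N = k₁C_{M0}(e^(−k₁t) − e^(−k₂t))/(k₂−k₁).
e^(−k₁t) = e^(−0.120×0.299) = e^(−0.03588) = 0.9648; e^(−k₂t) = e^(−0.8641) = 0.4214.
C_N = 0.120×4.00/(2.89−0.120) × (0.9648−0.4214) = 0.1733×0.5433 = 0.09415 kmol/m³.
Y_N = C_N/C_{M0} = 0.09415/4.00 = 0.0235.

0.0235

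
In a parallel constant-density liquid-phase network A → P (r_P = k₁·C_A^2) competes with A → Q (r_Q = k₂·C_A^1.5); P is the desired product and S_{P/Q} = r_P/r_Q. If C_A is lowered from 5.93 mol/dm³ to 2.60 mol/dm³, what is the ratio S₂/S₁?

S_{P/Q} = (k₁/k₂)·C_A^0.5, so S₂/S₁ = (C_{A,2}/C_{A,1})^0.5.
= (2.60/5.93)^0.5 = (0.4384)^0.5 = 0.662.

0.662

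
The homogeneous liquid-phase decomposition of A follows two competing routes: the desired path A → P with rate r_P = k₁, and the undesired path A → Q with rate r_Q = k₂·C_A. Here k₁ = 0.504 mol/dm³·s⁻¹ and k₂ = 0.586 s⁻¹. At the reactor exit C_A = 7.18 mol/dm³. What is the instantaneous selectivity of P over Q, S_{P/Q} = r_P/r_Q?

S_{P/Q} = r_P/r_Q = (k₁)/(k₂·C_A) = (k₁/k₂)·C_A⁻¹.
= (0.504) / (0.586×7.180) = 0.5040/4.207 = 0.120.
The undesired path is higher order in A, so low C_A (CSTR or dilute feed) favours P.

0.120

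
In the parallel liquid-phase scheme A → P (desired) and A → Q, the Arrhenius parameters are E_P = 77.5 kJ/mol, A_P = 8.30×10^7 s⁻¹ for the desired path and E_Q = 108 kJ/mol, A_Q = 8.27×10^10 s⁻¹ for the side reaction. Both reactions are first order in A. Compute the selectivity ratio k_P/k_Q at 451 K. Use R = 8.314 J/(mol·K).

k_P/k_Q = (A_P/A_Q)·exp[−(E_P−E_Q)/(RT)] = (A_P/A_Q)·exp[(E_Q−E_P)/(RT)].
(E_Q−E_P)/(RT) = (108−77.5)×10³/(8.314×451) = 30500/3750 = 8.134.
k_P/k_Q = (8.30×10^7/8.27×10^10)·exp(8.134) = 0.001004 × 3409 = 3.42.
Since E_P < E_Q, lowering the temperature improves selectivity toward P.

3.42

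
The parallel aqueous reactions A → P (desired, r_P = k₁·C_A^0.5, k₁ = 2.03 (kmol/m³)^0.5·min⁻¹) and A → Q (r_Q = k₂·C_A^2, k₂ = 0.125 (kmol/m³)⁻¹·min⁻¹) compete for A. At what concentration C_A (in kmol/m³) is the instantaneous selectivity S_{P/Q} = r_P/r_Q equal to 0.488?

10.3 kmol/m³

S_{P/Q} = (k₁/k₂)·C_A^-1.5 ⇒ C_A = (S·k₂/k₁)^(1/(-1.5)).
= (0.488×0.125/2.03)^(-0.6667) = (0.03005)^(-0.6667) = 10.3 kmol/m³.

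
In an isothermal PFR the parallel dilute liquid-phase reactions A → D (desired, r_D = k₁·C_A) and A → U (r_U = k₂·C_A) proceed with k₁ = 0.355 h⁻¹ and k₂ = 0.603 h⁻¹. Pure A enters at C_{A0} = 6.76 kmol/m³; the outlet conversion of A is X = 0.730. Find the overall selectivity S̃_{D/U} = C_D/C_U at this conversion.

C_A = C_{A0}(1−X) = 1.825 kmol/m³.
Both paths are first order in A, so the instantaneous fraction to D is constant: dC_D/d(−C_A) = k₁/(k₁+k₂) = 0.3706.
C_D = 0.3706·(C_{A0}−C_A) = 0.3706×4.935 = 1.83 kmol/m³.
C_U = (C_{A0}−C_A)−C_D = 3.106 kmol/m³; S̃_{D/U} = 1.829/3.106 = 0.589.

0.589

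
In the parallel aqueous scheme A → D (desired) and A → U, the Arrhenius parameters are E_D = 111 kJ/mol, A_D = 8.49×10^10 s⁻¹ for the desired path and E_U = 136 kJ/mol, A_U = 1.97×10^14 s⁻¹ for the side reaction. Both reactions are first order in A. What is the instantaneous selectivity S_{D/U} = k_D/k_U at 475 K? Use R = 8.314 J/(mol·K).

0.242

With equal orders, S_{D/U} = k_D/k_U = (A_D/A_U)·exp[(E_U−E_D)/(RT)].
(E_U−E_D)/(RT) = (136−111)×10³/(8.314×475) = 25000/3949 = 6.330.
k_D/k_U = (8.49×10^10/1.97×10^14)·exp(6.330) = 4.310×10^-4 × 561.4 = 0.242.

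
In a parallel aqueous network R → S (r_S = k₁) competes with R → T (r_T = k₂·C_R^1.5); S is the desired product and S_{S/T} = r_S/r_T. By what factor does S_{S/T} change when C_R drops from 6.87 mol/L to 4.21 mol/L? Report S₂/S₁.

2.08

S_{S/T} = (k₁/k₂)·C_R^-1.5, so S₂/S₁ = (C_{R,2}/C_{R,1})^-1.5.
= (4.21/6.87)^(-1.5) = (0.6128)^(-1.5) = 2.08.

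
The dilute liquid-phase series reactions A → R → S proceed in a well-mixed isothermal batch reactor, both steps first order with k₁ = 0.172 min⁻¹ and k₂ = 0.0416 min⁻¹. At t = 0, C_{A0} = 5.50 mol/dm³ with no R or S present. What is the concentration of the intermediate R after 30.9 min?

1.97 mol/dm³

Solving the coupled first-order balances gives C_R(t) = [k₁/(k₂−k₁)]·C_{A0}·(e^(−k₁t) − e^(−k₂t)).
e^(−k₁t) = e^(−0.172×30.9) = e^(−5.315) = 0.004918; e^(−k₂t) = e^(−1.285) = 0.2765.
C_R = 0.172×5.50/(0.0416−0.172) × (0.004918−0.2765) = (-7.255)×(-0.2716) = 1.970 mol/dm³.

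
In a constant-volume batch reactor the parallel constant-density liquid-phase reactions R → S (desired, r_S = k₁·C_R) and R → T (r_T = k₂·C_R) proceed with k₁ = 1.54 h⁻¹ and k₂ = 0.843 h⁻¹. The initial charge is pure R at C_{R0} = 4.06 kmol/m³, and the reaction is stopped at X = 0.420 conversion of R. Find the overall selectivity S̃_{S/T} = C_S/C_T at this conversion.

C_R = C_{R0}(1−X) = 2.355 kmol/m³.
Both paths are first order in R, so the instantaneous fraction to S is constant: dC_S/d(−C_R) = k₁/(k₁+k₂) = 0.6462.
C_S = 0.6462·(C_{R0}−C_R) = 0.6462×1.705 = 1.10 kmol/m³.
C_T = (C_{R0}−C_R)−C_S = 0.6032 kmol/m³; S̃_{S/T} = 1.102/0.6032 = 1.83.

1.83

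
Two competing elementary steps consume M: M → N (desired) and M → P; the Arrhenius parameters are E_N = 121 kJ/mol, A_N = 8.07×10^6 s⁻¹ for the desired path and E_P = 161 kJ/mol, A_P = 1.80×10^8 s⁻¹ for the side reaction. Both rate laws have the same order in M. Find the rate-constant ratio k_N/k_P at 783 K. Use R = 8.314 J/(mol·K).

k_N/k_P = (A_N/A_P)·exp[−(E_N−E_P)/(RT)] = (A_N/A_P)·exp[(E_P−E_N)/(RT)].
(E_P−E_N)/(RT) = (161−121)×10³/(8.314×783) = 40000/6510 = 6.145.
k_N/k_P = (8.07×10^6/1.80×10^8)·exp(6.145) = 0.04483 × 466.2 = 20.9.

20.9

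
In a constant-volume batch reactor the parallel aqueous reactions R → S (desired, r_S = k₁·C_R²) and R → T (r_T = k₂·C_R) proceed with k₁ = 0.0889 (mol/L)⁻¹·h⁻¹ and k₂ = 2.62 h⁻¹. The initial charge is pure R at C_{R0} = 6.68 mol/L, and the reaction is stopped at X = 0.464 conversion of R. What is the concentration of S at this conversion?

0.458 mol/L

C_R = C_{R0}(1−X) = 3.580 mol/L.
Along a PFR/batch, dC_T/dC_R = −r_T/(r_S+r_T) = −k₂/(k₂+k₁·C_R).
Integrating from C_{R0} to C_R: C_T = (2.62/0.0889)·ln[(2.62+0.0889·6.68)/(2.62+0.0889·3.58)] = 29.47·ln(3.214/2.938) = 2.642 mol/L.
Then C_S = (C_{R0}−C_R) − C_T = 3.100 − 2.642 = 0.4578 mol/L.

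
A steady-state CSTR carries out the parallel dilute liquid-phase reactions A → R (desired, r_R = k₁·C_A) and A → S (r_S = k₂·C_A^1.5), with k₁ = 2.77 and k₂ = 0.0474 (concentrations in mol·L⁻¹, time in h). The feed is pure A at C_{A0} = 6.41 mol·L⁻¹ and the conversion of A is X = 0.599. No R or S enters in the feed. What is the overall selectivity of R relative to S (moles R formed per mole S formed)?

Exit C_A = C_{A0}(1−X) = 6.41×0.401 = 2.570 mol·L⁻¹.
Rates in a CSTR are evaluated at the outlet concentration: r_R = 2.77×2.570 = 7.120, r_S = 0.0474×2.570^1.5 = 0.1953.
Overall selectivity = C_R/C_S = r_Rτ/(r_Sτ) = r_R/r_S = 36.5.

36.5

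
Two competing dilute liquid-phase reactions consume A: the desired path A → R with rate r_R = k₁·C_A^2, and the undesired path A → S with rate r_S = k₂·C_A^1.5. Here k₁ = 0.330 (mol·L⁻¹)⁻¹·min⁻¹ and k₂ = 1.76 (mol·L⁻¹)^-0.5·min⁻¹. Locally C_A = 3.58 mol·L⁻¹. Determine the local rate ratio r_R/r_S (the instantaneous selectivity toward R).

S_{R/S} = r_R/r_S = (k₁·C_A^2)/(k₂·C_A^1.5) = (k₁/k₂)·C_A^0.5.
= (0.330×3.580^2) / (1.76×3.580^1.5) = 4.229/11.92 = 0.355.

0.355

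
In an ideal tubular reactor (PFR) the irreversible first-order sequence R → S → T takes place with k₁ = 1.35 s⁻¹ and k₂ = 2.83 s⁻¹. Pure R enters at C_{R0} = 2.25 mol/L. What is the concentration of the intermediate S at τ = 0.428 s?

0.540 mol/L

For first-order series with pure R initially, C_S(τ) = k₁C_{R0}/(k₂−k₁)·(e^(−k₁τ) − e^(−k₂τ)).
e^(−k₁τ) = e^(−1.35×0.428) = e^(−0.5778) = 0.5611; e^(−k₂τ) = e^(−1.211) = 0.2978.
C_S = 1.35×2.25/(2.83−1.35) × (0.5611−0.2978) = 2.052×0.2633 = 0.5404 mol/L.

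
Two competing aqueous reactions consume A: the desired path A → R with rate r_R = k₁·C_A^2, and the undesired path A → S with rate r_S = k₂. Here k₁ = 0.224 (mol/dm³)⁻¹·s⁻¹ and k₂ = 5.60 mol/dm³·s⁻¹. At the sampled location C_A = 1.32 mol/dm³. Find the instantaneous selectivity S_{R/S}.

0.0697

S_{R/S} = r_R/r_S = (k₁·C_A^2)/(k₂) = (k₁/k₂)·C_A^2.
= (0.224×1.320^2) / (5.60) = 0.3903/5.600 = 0.0697.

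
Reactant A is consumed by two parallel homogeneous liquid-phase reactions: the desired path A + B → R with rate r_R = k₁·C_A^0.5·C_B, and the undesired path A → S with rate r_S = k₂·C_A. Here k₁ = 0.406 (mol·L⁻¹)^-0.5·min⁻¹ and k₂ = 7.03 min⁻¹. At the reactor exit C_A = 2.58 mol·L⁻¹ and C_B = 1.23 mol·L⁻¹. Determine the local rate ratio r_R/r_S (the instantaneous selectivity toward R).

S_{R/S} = r_R/r_S = (k₁·C_A^0.5·C_B)/(k₂·C_A) = (k₁/k₂)·C_A^-0.5·C_B.
= (0.406×2.580^0.5×1.230) / (7.03×2.580) = 0.8021/18.14 = 0.0442.

0.0442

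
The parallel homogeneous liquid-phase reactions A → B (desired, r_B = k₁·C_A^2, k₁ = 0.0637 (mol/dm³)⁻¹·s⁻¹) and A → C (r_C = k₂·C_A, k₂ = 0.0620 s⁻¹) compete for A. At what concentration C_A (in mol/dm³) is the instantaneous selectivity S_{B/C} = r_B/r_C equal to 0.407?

0.396 mol/dm³

S_{B/C} = (k₁/k₂)·C_A ⇒ C_A = S·k₂/k₁.
= 0.407×0.0620/0.0637 = 0.396 mol/dm³.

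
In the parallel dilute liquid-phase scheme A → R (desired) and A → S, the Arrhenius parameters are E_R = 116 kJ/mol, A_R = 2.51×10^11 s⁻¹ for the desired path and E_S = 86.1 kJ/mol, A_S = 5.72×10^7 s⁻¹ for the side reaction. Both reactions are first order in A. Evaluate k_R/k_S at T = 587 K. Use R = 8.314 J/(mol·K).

Since both paths have the same order in A, the concentration cancels and S_{R/S} = k_R/k_S = (A_R/A_S)·exp[(E_S−E_R)/(RT)].
(E_S−E_R)/(RT) = (86.1−116)×10³/(8.314×587) = -29900/4880 = -6.127.
k_R/k_S = (2.51×10^11/5.72×10^7)·exp(-6.127) = 4388 × 0.002184 = 9.58.

9.58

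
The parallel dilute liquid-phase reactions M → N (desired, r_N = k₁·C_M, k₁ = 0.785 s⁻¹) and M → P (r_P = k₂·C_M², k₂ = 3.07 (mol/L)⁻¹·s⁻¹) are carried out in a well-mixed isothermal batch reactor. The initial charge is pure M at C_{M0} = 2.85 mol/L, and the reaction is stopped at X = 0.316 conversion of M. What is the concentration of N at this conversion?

C_M = C_{M0}(1−X) = 1.949 mol/L.
Along a PFR/batch, dC_N/dC_M = −r_N/(r_N+r_P) = −k₁/(k₁+k₂·C_M).
Integrating from C_{M0} to C_M: C_N = (0.785/3.07)·ln[(0.785+3.07·2.85)/(0.785+3.07·1.95)] = 0.2557·ln(9.534/6.770) = 0.08757 mol/L.

0.0876 mol/L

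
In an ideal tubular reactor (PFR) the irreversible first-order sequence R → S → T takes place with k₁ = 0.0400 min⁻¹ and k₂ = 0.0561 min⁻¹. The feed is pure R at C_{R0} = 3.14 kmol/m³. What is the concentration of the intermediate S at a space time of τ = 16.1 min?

The intermediate concentration in a first-order A→B→C sequence is C_S = k₁C_{R0}(e^(−k₁τ) − e^(−k₂τ))/(k₂−k₁).
e^(−k₁τ) = e^(−0.0400×16.1) = e^(−0.6440) = 0.5252; e^(−k₂τ) = e^(−0.9032) = 0.4053.
C_S = 0.0400×3.14/(0.0561−0.0400) × (0.5252−0.4053) = 7.801×0.1199 = 0.9355 kmol/m³.

0.936 kmol/m³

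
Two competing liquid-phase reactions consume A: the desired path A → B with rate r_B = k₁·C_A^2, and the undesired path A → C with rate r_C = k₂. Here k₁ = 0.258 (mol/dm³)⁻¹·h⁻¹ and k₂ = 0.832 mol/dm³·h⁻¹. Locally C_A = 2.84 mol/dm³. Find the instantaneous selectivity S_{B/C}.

S_{B/C} = r_B/r_C = (k₁·C_A^2)/(k₂) = (k₁/k₂)·C_A^2.
= (0.258×2.840^2) / (0.832) = 2.081/0.8320 = 2.50.

2.50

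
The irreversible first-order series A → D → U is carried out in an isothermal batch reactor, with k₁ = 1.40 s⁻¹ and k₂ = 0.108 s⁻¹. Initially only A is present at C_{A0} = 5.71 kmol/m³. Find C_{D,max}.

Evaluating C_D at t_opt = ln(k₂/k₁)/(k₂−k₁) gives C_{D,max}/C_{A0} = (k₁/k₂)^[k₂/(k₂−k₁)].
= (1.40/0.108)^(0.108/(0.108−1.40)) = (12.96)^(-0.08359) = 0.8072.
C_{D,max} = 0.8072×5.71 = 4.61 kmol/m³.

4.61 kmol/m³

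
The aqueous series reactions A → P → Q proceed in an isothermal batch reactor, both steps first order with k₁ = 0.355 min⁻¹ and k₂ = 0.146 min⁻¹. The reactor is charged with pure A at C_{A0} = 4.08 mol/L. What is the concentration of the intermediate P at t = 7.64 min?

1.81 mol/L

The intermediate concentration in a first-order A→B→C sequence is C_P = k₁C_{A0}(e^(−k₁t) − e^(−k₂t))/(k₂−k₁).
e^(−k₁t) = e^(−0.355×7.64) = e^(−2.712) = 0.06639; e^(−k₂t) = e^(−1.115) = 0.3278.
C_P = 0.355×4.08/(0.146−0.355) × (0.06639−0.3278) = (-6.930)×(-0.2614) = 1.811 mol/L.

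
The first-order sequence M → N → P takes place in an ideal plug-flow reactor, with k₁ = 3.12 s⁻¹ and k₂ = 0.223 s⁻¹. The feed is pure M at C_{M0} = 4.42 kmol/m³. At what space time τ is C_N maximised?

The intermediate peaks when r₁ = r₂, i.e. k₁e^(−k₁τ) = k₂e^(−k₂τ), giving τ_opt = ln(k₂/k₁)/(k₂−k₁).
= ln(0.223/3.12)/(0.223−3.12) = ln(0.07147)/-2.897 = -2.638/-2.897 = 0.911 s.

0.911 s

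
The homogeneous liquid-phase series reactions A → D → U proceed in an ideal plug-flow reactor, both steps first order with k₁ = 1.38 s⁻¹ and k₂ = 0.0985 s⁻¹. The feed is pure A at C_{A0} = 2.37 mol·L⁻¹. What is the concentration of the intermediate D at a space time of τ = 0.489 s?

1.13 mol·L⁻¹

The intermediate concentration in a first-order A→B→C sequence is C_D = k₁C_{A0}(e^(−k₁τ) − e^(−k₂τ))/(k₂−k₁).
e^(−k₁τ) = e^(−1.38×0.489) = e^(−0.6748) = 0.5092; e^(−k₂τ) = e^(−0.04817) = 0.9530.
C_D = 1.38×2.37/(0.0985−1.38) × (0.5092−0.9530) = (-2.552)×(-0.4437) = 1.132 mol·L⁻¹.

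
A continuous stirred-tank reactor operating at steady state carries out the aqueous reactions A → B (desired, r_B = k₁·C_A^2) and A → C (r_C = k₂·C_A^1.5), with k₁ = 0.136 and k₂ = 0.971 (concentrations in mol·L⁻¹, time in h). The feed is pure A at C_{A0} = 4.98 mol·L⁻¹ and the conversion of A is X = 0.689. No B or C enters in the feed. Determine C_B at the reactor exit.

Exit C_A = C_{A0}(1−X) = 4.98×0.311 = 1.549 mol·L⁻¹.
In a CSTR the entire volume is at exit conditions, so r_B = 0.136×1.549^2 = 0.3262 and r_C = 0.971×1.549^1.5 = 1.872.
Fraction of consumed A going to B: r_B/(r_B+r_C) = 0.1484.
C_B = 0.1484·C_{A0}·X = 0.1484×4.98×0.689 = 0.509 mol·L⁻¹.

0.509 mol·L⁻¹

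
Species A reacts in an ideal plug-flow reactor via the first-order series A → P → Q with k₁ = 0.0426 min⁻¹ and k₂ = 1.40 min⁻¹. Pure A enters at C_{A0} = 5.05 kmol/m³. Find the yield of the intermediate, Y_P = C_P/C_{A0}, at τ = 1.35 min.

For first-order series with pure A initially, C_P(τ) = k₁C_{A0}/(k₂−k₁)·(e^(−k₁τ) − e^(−k₂τ)).
e^(−k₁τ) = e^(−0.0426×1.35) = e^(−0.05751) = 0.9441; e^(−k₂τ) = e^(−1.890) = 0.1511.
C_P = 0.0426×5.05/(1.40−0.0426) × (0.9441−0.1511) = 0.1585×0.7930 = 0.1257 kmol/m³.
Y_P = C_P/C_{A0} = 0.1257/5.05 = 0.0249.

0.0249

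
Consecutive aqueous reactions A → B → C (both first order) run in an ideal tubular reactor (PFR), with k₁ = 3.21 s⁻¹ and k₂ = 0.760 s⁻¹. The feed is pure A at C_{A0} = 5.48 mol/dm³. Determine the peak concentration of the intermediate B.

For a first-order series the maximum intermediate yield is C_{B,max}/C_{A0} = (k₁/k₂)^[k₂/(k₂−k₁)].
= (3.21/0.760)^(0.760/(0.760−3.21)) = (4.224)^(-0.3102) = 0.6396.
C_{B,max} = 0.6396×5.48 = 3.51 mol/dm³.

3.51 mol/dm³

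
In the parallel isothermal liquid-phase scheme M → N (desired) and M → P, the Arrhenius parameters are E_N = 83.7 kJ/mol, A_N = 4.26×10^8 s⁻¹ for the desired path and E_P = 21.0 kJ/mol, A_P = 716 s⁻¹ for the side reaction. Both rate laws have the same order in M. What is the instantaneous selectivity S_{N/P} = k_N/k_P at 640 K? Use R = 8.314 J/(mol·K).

Since both paths have the same order in M, the concentration cancels and S_{N/P} = k_N/k_P = (A_N/A_P)·exp[(E_P−E_N)/(RT)].
(E_P−E_N)/(RT) = (21.0−83.7)×10³/(8.314×640) = -62700/5321 = -11.78.
k_N/k_P = (4.26×10^8/716)·exp(-11.78) = 5.950×10^5 × 7.629×10^-6 = 4.54.
Since E_N > E_P, raising the temperature improves selectivity toward N.

4.54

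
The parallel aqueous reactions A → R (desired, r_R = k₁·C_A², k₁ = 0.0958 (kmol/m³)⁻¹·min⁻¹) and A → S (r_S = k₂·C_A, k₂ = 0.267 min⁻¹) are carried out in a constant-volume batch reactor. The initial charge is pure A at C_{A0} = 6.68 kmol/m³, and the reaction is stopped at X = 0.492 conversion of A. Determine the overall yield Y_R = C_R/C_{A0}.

0.314

C_A = C_{A0}(1−X) = 3.393 kmol/m³.
Along a PFR/batch, dC_S/dC_A = −r_S/(r_R+r_S) = −k₂/(k₂+k₁·C_A).
Integrating from C_{A0} to C_A: C_S = (0.267/0.0958)·ln[(0.267+0.0958·6.68)/(0.267+0.0958·3.39)] = 2.787·ln(0.9069/0.5921) = 1.188 kmol/m³.
Then C_R = (C_{A0}−C_A) − C_S = 3.287 − 1.188 = 2.098 kmol/m³.
Y_R = C_R/C_{A0} = 2.098/6.68 = 0.314.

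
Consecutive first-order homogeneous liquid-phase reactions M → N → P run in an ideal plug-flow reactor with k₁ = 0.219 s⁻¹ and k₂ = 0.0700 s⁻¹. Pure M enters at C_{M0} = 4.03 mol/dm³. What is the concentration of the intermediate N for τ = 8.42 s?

The intermediate concentration in a first-order A→B→C sequence is C_N = k₁C_{M0}(e^(−k₁τ) − e^(−k₂τ))/(k₂−k₁).
e^(−k₁τ) = e^(−0.219×8.42) = e^(−1.844) = 0.1582; e^(−k₂τ) = e^(−0.5894) = 0.5547.
C_N = 0.219×4.03/(0.0700−0.219) × (0.1582−0.5547) = (-5.923)×(-0.3965) = 2.348 mol/dm³.

2.35 mol/dm³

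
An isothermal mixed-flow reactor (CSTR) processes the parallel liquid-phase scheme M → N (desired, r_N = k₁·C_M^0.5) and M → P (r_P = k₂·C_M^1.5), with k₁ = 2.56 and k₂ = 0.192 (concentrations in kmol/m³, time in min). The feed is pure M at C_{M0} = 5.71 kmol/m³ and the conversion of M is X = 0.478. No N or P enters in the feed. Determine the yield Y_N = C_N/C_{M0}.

Exit C_M = C_{M0}(1−X) = 5.71×0.522 = 2.981 kmol/m³.
A CSTR operates uniformly at the exit composition, giving r_N = 4.420 and r_P = 0.9880 (each k·C_M^n at C_M = 2.981).
Fraction of consumed M going to N: r_N/(r_N+r_P) = 0.8173.
C_N = 0.8173·C_{M0}·X = 0.8173×5.71×0.478 = 2.23 kmol/m³; Y_N = C_N/C_{M0} = 0.391.

0.391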